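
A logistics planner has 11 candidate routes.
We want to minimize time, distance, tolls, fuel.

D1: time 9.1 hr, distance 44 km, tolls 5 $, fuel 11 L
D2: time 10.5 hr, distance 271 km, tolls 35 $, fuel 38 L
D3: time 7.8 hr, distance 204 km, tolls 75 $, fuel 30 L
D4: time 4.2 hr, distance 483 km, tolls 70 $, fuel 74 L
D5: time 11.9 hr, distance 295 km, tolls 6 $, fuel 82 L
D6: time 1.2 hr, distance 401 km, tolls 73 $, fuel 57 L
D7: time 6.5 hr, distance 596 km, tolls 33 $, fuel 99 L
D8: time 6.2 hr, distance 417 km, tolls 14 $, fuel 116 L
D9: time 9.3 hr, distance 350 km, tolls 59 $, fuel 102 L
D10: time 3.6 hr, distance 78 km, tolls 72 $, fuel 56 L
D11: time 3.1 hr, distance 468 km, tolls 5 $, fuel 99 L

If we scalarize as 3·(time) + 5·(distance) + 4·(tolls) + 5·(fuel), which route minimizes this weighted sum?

D1: 3·9.1 + 5·44 + 4·5 + 5·11 = 322.3
D2: 3·10.5 + 5·271 + 4·35 + 5·38 = 1716.5
D3: 3·7.8 + 5·204 + 4·75 + 5·30 = 1493.4
D4: 3·4.2 + 5·483 + 4·70 + 5·74 = 3077.6
D5: 3·11.9 + 5·295 + 4·6 + 5·82 = 1944.7
D6: 3·1.2 + 5·401 + 4·73 + 5·57 = 2585.6
D7: 3·6.5 + 5·596 + 4·33 + 5·99 = 3626.5
D8: 3·6.2 + 5·417 + 4·14 + 5·116 = 2739.6
D9: 3·9.3 + 5·350 + 4·59 + 5·102 = 2523.9
D10: 3·3.6 + 5·78 + 4·72 + 5·56 = 968.8
D11: 3·3.1 + 5·468 + 4·5 + 5·99 = 2864.3
Lowest: D1 at 322.3.

D1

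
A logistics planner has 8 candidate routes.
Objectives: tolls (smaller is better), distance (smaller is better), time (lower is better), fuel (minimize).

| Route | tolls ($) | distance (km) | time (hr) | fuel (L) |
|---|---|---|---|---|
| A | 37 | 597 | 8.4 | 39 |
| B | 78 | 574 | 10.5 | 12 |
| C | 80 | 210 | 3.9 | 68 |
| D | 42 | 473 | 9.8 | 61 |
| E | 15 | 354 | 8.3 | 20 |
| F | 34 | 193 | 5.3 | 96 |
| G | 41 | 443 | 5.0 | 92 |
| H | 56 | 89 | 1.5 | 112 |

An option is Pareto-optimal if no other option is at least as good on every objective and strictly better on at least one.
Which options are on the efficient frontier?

B, C, E, F, G, H

A: dominated by E (tolls 15≤37, distance 354≤597, time 8.3≤8.4, fuel 20≤39).
B: not dominated (best fuel).
C: not dominated.
D: dominated by E (tolls 15≤42, distance 354≤473, time 8.3≤9.8, fuel 20≤61).
E: not dominated (best tolls).
F: not dominated.
G: not dominated.
H: not dominated (best distance).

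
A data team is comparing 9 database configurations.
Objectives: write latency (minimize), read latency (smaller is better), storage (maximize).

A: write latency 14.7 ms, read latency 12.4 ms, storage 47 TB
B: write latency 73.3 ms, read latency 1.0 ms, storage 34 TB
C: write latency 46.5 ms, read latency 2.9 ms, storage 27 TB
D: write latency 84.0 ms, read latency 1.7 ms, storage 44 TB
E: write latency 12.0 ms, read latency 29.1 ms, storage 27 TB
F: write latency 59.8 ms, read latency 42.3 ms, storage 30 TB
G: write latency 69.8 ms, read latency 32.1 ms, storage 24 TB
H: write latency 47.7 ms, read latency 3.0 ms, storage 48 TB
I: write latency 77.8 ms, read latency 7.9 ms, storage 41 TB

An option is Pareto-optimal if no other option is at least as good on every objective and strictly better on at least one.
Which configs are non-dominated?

A: not dominated.
B: not dominated (best read latency).
C: not dominated.
D: not dominated.
E: not dominated (best write latency).
F: dominated by A (write latency 14.7≤59.8, read latency 12.4≤42.3, storage 47≥30).
G: dominated by A (write latency 14.7≤69.8, read latency 12.4≤32.1, storage 47≥24).
H: not dominated (best storage).
I: dominated by H (write latency 47.7≤77.8, read latency 3.0≤7.9, storage 48≥41).

A, B, C, D, E, H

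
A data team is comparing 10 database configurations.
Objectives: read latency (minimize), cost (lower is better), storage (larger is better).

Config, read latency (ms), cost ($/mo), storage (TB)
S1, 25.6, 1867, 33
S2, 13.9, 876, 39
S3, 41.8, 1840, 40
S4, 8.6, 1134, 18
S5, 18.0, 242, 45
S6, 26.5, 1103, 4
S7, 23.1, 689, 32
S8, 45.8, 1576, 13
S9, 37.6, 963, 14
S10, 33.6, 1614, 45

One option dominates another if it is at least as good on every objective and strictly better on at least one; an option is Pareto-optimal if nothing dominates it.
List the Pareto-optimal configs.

S2, S4, S5

S1: dominated by S2 (read latency 13.9≤25.6, cost 876≤1867, storage 39≥33).
S2: not dominated.
S3: dominated by S5 (read latency 18.0≤41.8, cost 242≤1840, storage 45≥40).
S4: not dominated (best read latency).
S5: not dominated (best cost).
S6: dominated by S2 (read latency 13.9≤26.5, cost 876≤1103, storage 39≥4).
S7: dominated by S5 (read latency 18.0≤23.1, cost 242≤689, storage 45≥32).
S8: dominated by S2 (read latency 13.9≤45.8, cost 876≤1576, storage 39≥13).
S9: dominated by S2 (read latency 13.9≤37.6, cost 876≤963, storage 39≥14).
S10: dominated by S5 (read latency 18.0≤33.6, cost 242≤1614, storage 45≥45).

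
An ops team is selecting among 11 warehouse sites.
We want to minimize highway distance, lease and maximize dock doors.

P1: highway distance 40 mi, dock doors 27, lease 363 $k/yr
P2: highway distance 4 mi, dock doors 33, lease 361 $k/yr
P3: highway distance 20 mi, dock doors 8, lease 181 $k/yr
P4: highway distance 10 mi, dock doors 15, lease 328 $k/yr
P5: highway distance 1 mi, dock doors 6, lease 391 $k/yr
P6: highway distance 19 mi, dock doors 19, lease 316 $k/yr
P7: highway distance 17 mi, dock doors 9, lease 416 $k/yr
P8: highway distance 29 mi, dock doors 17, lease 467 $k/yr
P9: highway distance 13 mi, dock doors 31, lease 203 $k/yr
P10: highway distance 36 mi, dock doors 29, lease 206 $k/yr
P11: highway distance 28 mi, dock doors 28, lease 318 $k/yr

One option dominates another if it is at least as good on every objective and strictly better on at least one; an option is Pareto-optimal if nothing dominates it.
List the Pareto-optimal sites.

P2, P3, P4, P5, P9

P1: dominated by P2 (highway distance 4≤40, dock doors 33≥27, lease 361≤363).
P2: not dominated (best dock doors).
P3: not dominated (best lease).
P4: not dominated.
P5: not dominated (best highway distance).
P6: dominated by P9 (highway distance 13≤19, dock doors 31≥19, lease 203≤316).
P7: dominated by P2 (highway distance 4≤17, dock doors 33≥9, lease 361≤416).
P8: dominated by P2 (highway distance 4≤29, dock doors 33≥17, lease 361≤467).
P9: not dominated.
P10: dominated by P9 (highway distance 13≤36, dock doors 31≥29, lease 203≤206).
P11: dominated by P9 (highway distance 13≤28, dock doors 31≥28, lease 203≤318).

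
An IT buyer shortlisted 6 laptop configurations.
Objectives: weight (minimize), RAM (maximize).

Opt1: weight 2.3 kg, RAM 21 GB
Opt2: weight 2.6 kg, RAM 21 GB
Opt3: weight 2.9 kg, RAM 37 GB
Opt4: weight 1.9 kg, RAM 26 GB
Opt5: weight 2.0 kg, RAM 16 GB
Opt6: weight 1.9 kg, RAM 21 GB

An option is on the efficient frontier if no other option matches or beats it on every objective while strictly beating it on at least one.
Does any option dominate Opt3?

Opt1: worse on RAM (21 vs 37).
Opt2: worse on RAM (21 vs 37).
Opt4: worse on RAM (26 vs 37).
Opt5: worse on RAM (16 vs 37).
Opt6: worse on RAM (21 vs 37).
No option is at least as good as Opt3 on every objective and strictly better on one.

No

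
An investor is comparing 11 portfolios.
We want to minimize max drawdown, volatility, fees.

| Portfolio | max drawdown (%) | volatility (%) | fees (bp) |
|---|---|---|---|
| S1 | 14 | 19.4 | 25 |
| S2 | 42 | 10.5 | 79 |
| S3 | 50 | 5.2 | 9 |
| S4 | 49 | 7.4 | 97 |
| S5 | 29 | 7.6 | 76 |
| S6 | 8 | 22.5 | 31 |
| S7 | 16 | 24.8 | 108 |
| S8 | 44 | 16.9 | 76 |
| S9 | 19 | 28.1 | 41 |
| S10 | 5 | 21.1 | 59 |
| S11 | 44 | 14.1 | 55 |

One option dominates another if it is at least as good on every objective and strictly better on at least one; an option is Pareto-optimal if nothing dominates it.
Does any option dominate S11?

S1: worse on volatility (19.4 vs 14.1).
S2: worse on fees (79 vs 55).
S3: worse on max drawdown (50 vs 44).
S4: worse on max drawdown (49 vs 44).
S5: worse on fees (76 vs 55).
S6: worse on volatility (22.5 vs 14.1).
S7: worse on volatility (24.8 vs 14.1).
S8: worse on volatility (16.9 vs 14.1).
S9: worse on volatility (28.1 vs 14.1).
S10: worse on volatility (21.1 vs 14.1).
No option is at least as good as S11 on every objective and strictly better on one.

No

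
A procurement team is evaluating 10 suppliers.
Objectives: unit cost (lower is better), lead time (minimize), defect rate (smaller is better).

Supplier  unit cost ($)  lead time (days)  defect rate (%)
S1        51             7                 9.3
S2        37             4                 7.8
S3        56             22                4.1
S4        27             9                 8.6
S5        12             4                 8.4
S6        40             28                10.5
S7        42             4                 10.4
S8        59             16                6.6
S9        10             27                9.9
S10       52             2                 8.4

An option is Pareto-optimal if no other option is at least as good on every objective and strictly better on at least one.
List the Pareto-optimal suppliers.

S1: dominated by S2 (unit cost 37≤51, lead time 4≤7, defect rate 7.8≤9.3).
S2: not dominated.
S3: not dominated (best defect rate).
S4: dominated by S5 (unit cost 12≤27, lead time 4≤9, defect rate 8.4≤8.6).
S5: not dominated.
S6: dominated by S2 (unit cost 37≤40, lead time 4≤28, defect rate 7.8≤10.5).
S7: dominated by S2 (unit cost 37≤42, lead time 4≤4, defect rate 7.8≤10.4).
S8: not dominated.
S9: not dominated (best unit cost).
S10: not dominated (best lead time).

S2, S3, S5, S8, S9, S10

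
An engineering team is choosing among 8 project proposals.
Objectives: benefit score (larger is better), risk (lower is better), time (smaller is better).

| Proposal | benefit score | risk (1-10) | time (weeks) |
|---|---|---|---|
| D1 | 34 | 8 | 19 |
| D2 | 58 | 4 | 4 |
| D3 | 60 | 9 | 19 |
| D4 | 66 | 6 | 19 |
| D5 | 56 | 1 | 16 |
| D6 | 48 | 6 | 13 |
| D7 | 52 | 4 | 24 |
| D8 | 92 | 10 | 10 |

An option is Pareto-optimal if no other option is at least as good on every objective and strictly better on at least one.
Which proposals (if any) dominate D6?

D2

D2: benefit score 58≥48, risk 4≤6, time 4≤13 — dominates D6.
Others (D1, D3, D4, D5, D7, D8) are each worse than D6 on at least one objective.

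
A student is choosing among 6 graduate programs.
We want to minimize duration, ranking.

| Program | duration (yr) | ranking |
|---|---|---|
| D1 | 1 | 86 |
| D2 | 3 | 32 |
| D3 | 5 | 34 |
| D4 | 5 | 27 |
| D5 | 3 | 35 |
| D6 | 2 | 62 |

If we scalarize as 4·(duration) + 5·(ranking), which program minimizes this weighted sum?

D1: 4·1 + 5·86 = 434
D2: 4·3 + 5·32 = 172
D3: 4·5 + 5·34 = 190
D4: 4·5 + 5·27 = 155
D5: 4·3 + 5·35 = 187
D6: 4·2 + 5·62 = 318
Lowest: D4 at 155.

D4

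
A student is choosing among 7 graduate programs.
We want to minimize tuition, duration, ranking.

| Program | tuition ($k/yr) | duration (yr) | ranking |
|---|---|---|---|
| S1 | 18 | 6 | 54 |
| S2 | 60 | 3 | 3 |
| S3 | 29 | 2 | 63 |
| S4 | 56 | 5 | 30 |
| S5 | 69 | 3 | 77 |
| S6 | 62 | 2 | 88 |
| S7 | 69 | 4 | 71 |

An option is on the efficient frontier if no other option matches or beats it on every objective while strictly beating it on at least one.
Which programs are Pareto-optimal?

S1: not dominated (best tuition).
S2: not dominated (best ranking).
S3: not dominated.
S4: not dominated.
S5: dominated by S2 (tuition 60≤69, duration 3≤3, ranking 3≤77).
S6: dominated by S3 (tuition 29≤62, duration 2≤2, ranking 63≤88).
S7: dominated by S2 (tuition 60≤69, duration 3≤4, ranking 3≤71).

S1, S2, S3, S4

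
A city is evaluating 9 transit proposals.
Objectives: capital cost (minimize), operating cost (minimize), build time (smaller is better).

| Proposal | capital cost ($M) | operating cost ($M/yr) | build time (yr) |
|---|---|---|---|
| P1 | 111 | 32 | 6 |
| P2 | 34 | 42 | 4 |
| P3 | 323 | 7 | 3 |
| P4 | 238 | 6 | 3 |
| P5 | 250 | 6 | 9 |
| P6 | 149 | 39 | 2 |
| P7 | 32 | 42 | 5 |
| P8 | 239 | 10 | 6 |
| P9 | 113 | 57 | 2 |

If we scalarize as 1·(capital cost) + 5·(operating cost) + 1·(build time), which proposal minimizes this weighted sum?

P1: 1·111 + 5·32 + 1·6 = 277
P2: 1·34 + 5·42 + 1·4 = 248
P3: 1·323 + 5·7 + 1·3 = 361
P4: 1·238 + 5·6 + 1·3 = 271
P5: 1·250 + 5·6 + 1·9 = 289
P6: 1·149 + 5·39 + 1·2 = 346
P7: 1·32 + 5·42 + 1·5 = 247
P8: 1·239 + 5·10 + 1·6 = 295
P9: 1·113 + 5·57 + 1·2 = 400
Lowest: P7 at 247.

P7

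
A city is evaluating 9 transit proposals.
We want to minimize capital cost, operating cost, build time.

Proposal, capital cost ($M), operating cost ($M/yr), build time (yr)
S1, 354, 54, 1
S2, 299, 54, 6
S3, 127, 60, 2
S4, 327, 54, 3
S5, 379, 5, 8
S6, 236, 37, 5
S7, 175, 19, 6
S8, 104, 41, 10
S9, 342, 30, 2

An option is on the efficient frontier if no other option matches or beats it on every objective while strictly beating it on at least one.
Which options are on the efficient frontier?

S1: not dominated (best build time).
S2: dominated by S6 (capital cost 236≤299, operating cost 37≤54, build time 5≤6).
S3: not dominated.
S4: not dominated.
S5: not dominated (best operating cost).
S6: not dominated.
S7: not dominated.
S8: not dominated (best capital cost).
S9: not dominated.

S1, S3, S4, S5, S6, S7, S8, S9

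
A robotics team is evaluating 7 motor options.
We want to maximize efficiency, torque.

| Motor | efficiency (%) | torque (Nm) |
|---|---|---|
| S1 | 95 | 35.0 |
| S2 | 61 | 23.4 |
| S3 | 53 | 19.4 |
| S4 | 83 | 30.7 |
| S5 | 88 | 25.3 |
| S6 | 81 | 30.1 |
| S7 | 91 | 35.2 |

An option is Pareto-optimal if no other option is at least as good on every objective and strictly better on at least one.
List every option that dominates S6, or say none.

S1: efficiency 95≥81, torque 35.0≥30.1 — dominates S6.
S4: efficiency 83≥81, torque 30.7≥30.1 — dominates S6.
S7: efficiency 91≥81, torque 35.2≥30.1 — dominates S6.
Others (S2, S3, S5) are each worse than S6 on at least one objective.

S1, S4, S7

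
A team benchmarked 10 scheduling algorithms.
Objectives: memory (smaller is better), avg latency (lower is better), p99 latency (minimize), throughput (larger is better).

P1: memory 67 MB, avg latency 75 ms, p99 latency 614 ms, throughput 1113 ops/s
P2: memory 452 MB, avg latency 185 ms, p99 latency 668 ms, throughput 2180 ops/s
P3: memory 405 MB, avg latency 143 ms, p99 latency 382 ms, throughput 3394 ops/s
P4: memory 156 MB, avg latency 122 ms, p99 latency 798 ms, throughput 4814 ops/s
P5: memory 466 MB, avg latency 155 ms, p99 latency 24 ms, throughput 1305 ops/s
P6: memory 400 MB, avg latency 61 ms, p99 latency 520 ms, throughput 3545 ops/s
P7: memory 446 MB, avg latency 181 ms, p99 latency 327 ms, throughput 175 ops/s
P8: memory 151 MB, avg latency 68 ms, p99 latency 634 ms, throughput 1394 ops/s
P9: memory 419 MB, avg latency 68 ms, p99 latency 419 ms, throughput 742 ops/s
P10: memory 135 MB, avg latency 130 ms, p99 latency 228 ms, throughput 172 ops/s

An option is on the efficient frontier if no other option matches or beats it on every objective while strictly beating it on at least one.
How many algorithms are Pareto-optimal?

P1: not dominated (best memory).
P2: dominated by P3 (memory 405≤452, avg latency 143≤185, p99 latency 382≤668, throughput 3394≥2180).
P3: not dominated.
P4: not dominated (best throughput).
P5: not dominated (best p99 latency).
P6: not dominated (best avg latency).
P7: not dominated.
P8: not dominated.
P9: not dominated.
P10: not dominated.
Pareto-optimal: P1, P3, P4, P5, P6, P7, P8, P9, P10 → 9.

9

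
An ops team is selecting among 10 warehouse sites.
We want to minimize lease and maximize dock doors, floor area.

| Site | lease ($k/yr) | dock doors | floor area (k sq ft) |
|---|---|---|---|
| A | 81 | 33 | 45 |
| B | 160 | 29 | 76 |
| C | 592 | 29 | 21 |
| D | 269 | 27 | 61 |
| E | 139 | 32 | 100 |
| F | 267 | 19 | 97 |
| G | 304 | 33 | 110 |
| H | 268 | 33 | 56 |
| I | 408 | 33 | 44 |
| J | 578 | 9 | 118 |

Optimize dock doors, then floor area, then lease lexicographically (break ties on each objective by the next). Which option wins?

First maximize dock doors: best is 33, kept {A, G, H, I}.
Then maximize floor area: best is 110, kept {G}.

G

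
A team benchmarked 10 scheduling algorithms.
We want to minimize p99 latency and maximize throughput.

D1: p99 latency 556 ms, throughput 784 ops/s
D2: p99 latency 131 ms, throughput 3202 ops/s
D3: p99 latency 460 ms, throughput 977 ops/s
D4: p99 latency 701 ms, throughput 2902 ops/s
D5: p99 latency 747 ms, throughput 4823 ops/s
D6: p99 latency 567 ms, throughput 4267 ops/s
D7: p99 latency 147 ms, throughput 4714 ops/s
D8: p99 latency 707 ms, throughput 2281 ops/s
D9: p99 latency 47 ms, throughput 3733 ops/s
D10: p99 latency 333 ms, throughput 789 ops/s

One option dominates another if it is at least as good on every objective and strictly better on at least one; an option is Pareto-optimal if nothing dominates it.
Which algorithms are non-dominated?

D5, D7, D9

D1: dominated by D2 (p99 latency 131≤556, throughput 3202≥784).
D2: dominated by D9 (p99 latency 47≤131, throughput 3733≥3202).
D3: dominated by D2 (p99 latency 131≤460, throughput 3202≥977).
D4: dominated by D2 (p99 latency 131≤701, throughput 3202≥2902).
D5: not dominated (best throughput).
D6: dominated by D7 (p99 latency 147≤567, throughput 4714≥4267).
D7: not dominated.
D8: dominated by D2 (p99 latency 131≤707, throughput 3202≥2281).
D9: not dominated (best p99 latency).
D10: dominated by D2 (p99 latency 131≤333, throughput 3202≥789).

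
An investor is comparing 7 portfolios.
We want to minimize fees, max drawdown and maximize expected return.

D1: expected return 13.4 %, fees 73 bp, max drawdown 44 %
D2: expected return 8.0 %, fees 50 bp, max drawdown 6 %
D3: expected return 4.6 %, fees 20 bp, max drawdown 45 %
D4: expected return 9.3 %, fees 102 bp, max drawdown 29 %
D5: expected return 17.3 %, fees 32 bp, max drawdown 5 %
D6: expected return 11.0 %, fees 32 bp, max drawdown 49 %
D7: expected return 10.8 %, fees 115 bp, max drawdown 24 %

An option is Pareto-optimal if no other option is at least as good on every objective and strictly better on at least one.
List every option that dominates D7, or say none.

D5

D5: expected return 17.3≥10.8, fees 32≤115, max drawdown 5≤24 — dominates D7.
Others (D1, D2, D3, D4, D6) are each worse than D7 on at least one objective.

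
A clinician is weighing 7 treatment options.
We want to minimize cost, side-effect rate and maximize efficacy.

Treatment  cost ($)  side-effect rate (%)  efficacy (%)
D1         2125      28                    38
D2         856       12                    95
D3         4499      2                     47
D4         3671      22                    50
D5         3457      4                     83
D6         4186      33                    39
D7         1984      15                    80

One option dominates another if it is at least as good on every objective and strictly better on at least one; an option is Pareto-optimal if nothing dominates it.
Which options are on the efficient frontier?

D1: dominated by D2 (cost 856≤2125, side-effect rate 12≤28, efficacy 95≥38).
D2: not dominated (best cost).
D3: not dominated (best side-effect rate).
D4: dominated by D2 (cost 856≤3671, side-effect rate 12≤22, efficacy 95≥50).
D5: not dominated.
D6: dominated by D2 (cost 856≤4186, side-effect rate 12≤33, efficacy 95≥39).
D7: dominated by D2 (cost 856≤1984, side-effect rate 12≤15, efficacy 95≥80).

D2, D3, D5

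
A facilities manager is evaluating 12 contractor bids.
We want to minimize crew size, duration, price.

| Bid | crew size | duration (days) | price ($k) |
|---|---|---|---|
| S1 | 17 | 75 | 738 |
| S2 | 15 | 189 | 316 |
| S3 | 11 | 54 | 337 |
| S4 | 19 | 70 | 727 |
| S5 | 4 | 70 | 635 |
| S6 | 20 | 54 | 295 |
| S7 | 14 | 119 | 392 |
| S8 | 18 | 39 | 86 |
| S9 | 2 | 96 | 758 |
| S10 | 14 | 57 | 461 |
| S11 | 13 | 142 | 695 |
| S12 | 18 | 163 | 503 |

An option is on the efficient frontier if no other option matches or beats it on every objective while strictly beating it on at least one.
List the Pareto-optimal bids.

S1: dominated by S3 (crew size 11≤17, duration 54≤75, price 337≤738).
S2: not dominated.
S3: not dominated.
S4: dominated by S3 (crew size 11≤19, duration 54≤70, price 337≤727).
S5: not dominated.
S6: dominated by S8 (crew size 18≤20, duration 39≤54, price 86≤295).
S7: dominated by S3 (crew size 11≤14, duration 54≤119, price 337≤392).
S8: not dominated (best duration).
S9: not dominated (best crew size).
S10: dominated by S3 (crew size 11≤14, duration 54≤57, price 337≤461).
S11: dominated by S3 (crew size 11≤13, duration 54≤142, price 337≤695).
S12: dominated by S3 (crew size 11≤18, duration 54≤163, price 337≤503).

S2, S3, S5, S8, S9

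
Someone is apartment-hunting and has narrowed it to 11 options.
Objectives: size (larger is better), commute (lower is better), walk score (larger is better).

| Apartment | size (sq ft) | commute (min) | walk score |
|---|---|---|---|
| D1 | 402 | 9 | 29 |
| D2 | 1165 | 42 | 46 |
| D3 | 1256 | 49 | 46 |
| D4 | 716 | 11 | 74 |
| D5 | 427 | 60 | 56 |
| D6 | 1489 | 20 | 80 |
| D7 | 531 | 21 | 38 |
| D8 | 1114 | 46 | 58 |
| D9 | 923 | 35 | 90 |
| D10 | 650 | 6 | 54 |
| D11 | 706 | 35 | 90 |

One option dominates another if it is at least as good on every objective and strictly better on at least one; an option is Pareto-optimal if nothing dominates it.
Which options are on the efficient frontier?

D4, D6, D9, D10

D1: dominated by D10 (size 650≥402, commute 6≤9, walk score 54≥29).
D2: dominated by D6 (size 1489≥1165, commute 20≤42, walk score 80≥46).
D3: dominated by D6 (size 1489≥1256, commute 20≤49, walk score 80≥46).
D4: not dominated.
D5: dominated by D4 (size 716≥427, commute 11≤60, walk score 74≥56).
D6: not dominated (best size).
D7: dominated by D4 (size 716≥531, commute 11≤21, walk score 74≥38).
D8: dominated by D6 (size 1489≥1114, commute 20≤46, walk score 80≥58).
D9: not dominated.
D10: not dominated (best commute).
D11: dominated by D9 (size 923≥706, commute 35≤35, walk score 90≥90).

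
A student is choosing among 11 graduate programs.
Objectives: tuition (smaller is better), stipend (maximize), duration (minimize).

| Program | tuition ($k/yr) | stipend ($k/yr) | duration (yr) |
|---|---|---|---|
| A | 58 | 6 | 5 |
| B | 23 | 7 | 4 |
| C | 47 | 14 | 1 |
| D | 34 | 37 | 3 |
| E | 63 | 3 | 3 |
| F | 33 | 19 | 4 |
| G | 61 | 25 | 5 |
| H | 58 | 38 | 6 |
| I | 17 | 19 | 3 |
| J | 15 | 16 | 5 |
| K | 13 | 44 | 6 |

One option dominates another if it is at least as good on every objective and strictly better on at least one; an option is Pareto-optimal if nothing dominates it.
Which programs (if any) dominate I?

A: worse on tuition (58 vs 17).
B: worse on tuition (23 vs 17).
C: worse on tuition (47 vs 17).
D: worse on tuition (34 vs 17).
E: worse on tuition (63 vs 17).
F: worse on tuition (33 vs 17).
G: worse on tuition (61 vs 17).
H: worse on tuition (58 vs 17).
J: worse on stipend (16 vs 19).
K: worse on duration (6 vs 3).
No option dominates I.

none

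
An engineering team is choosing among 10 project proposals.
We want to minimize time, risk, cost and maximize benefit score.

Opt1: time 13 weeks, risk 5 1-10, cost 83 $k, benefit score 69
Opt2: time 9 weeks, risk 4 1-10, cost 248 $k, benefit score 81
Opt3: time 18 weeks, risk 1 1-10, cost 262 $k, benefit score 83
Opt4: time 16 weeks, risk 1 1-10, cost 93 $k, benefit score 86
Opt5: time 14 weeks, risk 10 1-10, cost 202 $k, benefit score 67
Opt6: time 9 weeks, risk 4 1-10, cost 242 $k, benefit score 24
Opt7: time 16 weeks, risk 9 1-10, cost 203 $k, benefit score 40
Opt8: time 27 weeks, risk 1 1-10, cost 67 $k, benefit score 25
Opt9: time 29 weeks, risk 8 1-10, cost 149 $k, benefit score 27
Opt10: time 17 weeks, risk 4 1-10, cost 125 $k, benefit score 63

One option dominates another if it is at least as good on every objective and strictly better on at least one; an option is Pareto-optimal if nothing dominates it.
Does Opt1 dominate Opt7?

Opt1 vs Opt7: time 13≤16, risk 5≤9, cost 83≤203, benefit score 69≥40 — Opt1 is at least as good on every objective with at least one strict improvement.

Yes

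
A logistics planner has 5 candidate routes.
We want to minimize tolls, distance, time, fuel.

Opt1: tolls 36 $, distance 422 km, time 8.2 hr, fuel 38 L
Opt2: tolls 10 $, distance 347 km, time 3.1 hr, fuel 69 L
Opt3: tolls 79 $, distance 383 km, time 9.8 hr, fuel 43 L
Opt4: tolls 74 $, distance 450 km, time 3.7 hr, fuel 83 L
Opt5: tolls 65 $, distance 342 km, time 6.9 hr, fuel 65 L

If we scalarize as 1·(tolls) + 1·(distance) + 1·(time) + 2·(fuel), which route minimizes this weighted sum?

Opt2

Opt1: 1·36 + 1·422 + 1·8.2 + 2·38 = 542.2
Opt2: 1·10 + 1·347 + 1·3.1 + 2·69 = 498.1
Opt3: 1·79 + 1·383 + 1·9.8 + 2·43 = 557.8
Opt4: 1·74 + 1·450 + 1·3.7 + 2·83 = 693.7
Opt5: 1·65 + 1·342 + 1·6.9 + 2·65 = 543.9
Lowest: Opt2 at 498.1.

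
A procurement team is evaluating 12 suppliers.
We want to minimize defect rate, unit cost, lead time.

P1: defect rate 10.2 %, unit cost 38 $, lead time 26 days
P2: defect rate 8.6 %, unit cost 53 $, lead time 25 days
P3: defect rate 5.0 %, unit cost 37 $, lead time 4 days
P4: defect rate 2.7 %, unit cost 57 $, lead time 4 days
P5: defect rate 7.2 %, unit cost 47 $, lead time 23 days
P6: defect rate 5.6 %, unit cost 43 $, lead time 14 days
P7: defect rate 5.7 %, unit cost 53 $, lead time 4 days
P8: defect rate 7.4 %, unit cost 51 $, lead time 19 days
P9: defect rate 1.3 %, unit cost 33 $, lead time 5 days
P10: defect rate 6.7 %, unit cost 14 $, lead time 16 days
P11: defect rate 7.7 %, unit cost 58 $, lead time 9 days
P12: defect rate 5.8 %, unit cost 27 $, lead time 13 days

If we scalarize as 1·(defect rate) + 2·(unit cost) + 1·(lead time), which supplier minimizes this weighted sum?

P1: 1·10.2 + 2·38 + 1·26 = 112.2
P2: 1·8.6 + 2·53 + 1·25 = 139.6
P3: 1·5.0 + 2·37 + 1·4 = 83.0
P4: 1·2.7 + 2·57 + 1·4 = 120.7
P5: 1·7.2 + 2·47 + 1·23 = 124.2
P6: 1·5.6 + 2·43 + 1·14 = 105.6
P7: 1·5.7 + 2·53 + 1·4 = 115.7
P8: 1·7.4 + 2·51 + 1·19 = 128.4
P9: 1·1.3 + 2·33 + 1·5 = 72.3
P10: 1·6.7 + 2·14 + 1·16 = 50.7
P11: 1·7.7 + 2·58 + 1·9 = 132.7
P12: 1·5.8 + 2·27 + 1·13 = 72.8
Lowest: P10 at 50.7.

P10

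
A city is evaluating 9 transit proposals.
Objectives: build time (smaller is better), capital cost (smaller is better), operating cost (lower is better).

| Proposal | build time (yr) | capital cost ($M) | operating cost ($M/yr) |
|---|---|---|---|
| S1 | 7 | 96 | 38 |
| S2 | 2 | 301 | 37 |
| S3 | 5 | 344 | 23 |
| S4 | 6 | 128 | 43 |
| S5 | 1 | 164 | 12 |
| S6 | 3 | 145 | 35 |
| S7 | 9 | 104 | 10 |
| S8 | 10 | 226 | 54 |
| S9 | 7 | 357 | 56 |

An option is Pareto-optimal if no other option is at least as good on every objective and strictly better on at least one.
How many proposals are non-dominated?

5

S1: not dominated (best capital cost).
S2: dominated by S5 (build time 1≤2, capital cost 164≤301, operating cost 12≤37).
S3: dominated by S5 (build time 1≤5, capital cost 164≤344, operating cost 12≤23).
S4: not dominated.
S5: not dominated (best build time).
S6: not dominated.
S7: not dominated (best operating cost).
S8: dominated by S1 (build time 7≤10, capital cost 96≤226, operating cost 38≤54).
S9: dominated by S1 (build time 7≤7, capital cost 96≤357, operating cost 38≤56).
Pareto-optimal: S1, S4, S5, S6, S7 → 5.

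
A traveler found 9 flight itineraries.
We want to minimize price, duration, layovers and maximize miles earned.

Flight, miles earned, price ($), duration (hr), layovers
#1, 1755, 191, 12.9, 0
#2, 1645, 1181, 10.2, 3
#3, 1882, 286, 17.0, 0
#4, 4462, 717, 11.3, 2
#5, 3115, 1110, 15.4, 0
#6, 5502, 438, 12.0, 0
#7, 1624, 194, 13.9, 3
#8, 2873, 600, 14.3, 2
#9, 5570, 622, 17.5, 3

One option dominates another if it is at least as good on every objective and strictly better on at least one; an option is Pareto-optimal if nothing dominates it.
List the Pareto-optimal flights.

#1: not dominated (best price).
#2: not dominated (best duration).
#3: not dominated.
#4: not dominated.
#5: dominated by #6 (miles earned 5502≥3115, price 438≤1110, duration 12.0≤15.4, layovers 0≤0).
#6: not dominated.
#7: dominated by #1 (miles earned 1755≥1624, price 191≤194, duration 12.9≤13.9, layovers 0≤3).
#8: dominated by #6 (miles earned 5502≥2873, price 438≤600, duration 12.0≤14.3, layovers 0≤2).
#9: not dominated (best miles earned).

#1, #2, #3, #4, #6, #9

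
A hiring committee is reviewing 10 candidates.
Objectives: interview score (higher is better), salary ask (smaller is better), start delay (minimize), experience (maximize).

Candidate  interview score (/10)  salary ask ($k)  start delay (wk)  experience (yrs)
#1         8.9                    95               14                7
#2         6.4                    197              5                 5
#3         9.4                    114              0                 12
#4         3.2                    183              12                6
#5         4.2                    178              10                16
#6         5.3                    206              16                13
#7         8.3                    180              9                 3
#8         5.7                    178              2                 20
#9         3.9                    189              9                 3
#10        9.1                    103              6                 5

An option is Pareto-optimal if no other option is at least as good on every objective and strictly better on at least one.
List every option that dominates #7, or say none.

#3: interview score 9.4≥8.3, salary ask 114≤180, start delay 0≤9, experience 12≥3 — dominates #7.
#10: interview score 9.1≥8.3, salary ask 103≤180, start delay 6≤9, experience 5≥3 — dominates #7.
Others (#1, #2, #4, #5, #6, #8, #9) are each worse than #7 on at least one objective.

#3, #10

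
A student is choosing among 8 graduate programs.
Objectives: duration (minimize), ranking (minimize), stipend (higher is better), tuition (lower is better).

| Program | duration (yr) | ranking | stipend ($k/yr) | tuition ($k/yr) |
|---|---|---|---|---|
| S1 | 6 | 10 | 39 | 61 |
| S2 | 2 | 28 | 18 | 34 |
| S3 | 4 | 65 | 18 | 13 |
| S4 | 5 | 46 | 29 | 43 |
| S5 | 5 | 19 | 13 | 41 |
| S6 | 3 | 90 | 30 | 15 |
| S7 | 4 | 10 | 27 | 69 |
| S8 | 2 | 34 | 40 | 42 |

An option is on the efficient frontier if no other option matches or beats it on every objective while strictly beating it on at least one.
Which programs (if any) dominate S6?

S1: worse on duration (6 vs 3).
S2: worse on stipend (18 vs 30).
S3: worse on duration (4 vs 3).
S4: worse on duration (5 vs 3).
S5: worse on duration (5 vs 3).
S7: worse on duration (4 vs 3).
S8: worse on tuition (42 vs 15).
No option dominates S6.

none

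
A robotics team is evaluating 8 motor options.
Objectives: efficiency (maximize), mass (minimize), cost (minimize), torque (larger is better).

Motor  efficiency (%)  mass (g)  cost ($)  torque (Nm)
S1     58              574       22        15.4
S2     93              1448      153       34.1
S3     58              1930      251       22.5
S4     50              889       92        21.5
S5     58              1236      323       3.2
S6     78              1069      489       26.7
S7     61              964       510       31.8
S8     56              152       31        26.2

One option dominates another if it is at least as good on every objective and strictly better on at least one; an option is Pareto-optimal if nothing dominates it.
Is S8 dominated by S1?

No

S1 vs S8: S1 is worse on mass (574 vs 152), so it does not dominate S8.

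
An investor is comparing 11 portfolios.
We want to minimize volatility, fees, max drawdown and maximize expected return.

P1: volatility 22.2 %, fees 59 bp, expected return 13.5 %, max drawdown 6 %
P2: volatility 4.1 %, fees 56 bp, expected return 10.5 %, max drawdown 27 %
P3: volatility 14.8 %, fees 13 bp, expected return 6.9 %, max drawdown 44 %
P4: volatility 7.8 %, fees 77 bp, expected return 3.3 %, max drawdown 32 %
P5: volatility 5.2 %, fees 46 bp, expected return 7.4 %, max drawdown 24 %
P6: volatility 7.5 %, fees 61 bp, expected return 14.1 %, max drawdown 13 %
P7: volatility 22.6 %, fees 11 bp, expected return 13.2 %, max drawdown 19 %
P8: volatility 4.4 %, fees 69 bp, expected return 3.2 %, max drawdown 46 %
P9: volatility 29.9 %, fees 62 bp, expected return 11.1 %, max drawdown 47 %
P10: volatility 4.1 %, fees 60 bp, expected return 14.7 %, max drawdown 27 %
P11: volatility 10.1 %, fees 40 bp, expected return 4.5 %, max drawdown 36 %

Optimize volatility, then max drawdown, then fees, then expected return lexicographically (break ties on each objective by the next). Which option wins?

First minimize volatility: best is 4.1, kept {P2, P10}.
Then minimize max drawdown: best is 27, kept {P2, P10}.
Then minimize fees: best is 56, kept {P2}.

P2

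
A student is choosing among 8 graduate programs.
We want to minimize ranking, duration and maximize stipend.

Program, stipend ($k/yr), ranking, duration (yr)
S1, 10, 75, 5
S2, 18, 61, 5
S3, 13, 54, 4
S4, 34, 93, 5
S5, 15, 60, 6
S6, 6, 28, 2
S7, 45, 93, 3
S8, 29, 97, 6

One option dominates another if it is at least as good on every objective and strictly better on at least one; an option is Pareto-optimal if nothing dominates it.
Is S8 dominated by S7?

S7 vs S8: stipend 45≥29, ranking 93≤97, duration 3≤6 — S7 is at least as good on every objective with at least one strict improvement.

Yes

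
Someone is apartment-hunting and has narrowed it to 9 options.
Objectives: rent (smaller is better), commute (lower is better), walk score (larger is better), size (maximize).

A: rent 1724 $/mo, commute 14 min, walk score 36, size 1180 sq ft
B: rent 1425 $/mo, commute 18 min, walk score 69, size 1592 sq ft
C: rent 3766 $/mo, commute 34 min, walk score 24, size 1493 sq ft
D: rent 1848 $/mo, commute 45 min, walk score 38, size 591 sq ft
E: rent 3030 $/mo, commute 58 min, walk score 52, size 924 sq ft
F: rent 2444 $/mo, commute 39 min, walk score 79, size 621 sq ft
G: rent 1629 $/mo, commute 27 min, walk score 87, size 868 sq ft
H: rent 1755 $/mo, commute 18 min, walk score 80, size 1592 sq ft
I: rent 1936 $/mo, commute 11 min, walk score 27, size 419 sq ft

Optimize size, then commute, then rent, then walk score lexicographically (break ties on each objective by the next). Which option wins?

First maximize size: best is 1592, kept {B, H}.
Then minimize commute: best is 18, kept {B, H}.
Then minimize rent: best is 1425, kept {B}.

B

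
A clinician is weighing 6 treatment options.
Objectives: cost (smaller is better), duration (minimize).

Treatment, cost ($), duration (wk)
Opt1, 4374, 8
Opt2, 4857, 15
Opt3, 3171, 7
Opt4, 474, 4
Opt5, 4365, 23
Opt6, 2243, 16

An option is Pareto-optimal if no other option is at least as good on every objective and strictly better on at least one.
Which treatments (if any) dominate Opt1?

Opt3, Opt4

Opt3: cost 3171≤4374, duration 7≤8 — dominates Opt1.
Opt4: cost 474≤4374, duration 4≤8 — dominates Opt1.
Others (Opt2, Opt5, Opt6) are each worse than Opt1 on at least one objective.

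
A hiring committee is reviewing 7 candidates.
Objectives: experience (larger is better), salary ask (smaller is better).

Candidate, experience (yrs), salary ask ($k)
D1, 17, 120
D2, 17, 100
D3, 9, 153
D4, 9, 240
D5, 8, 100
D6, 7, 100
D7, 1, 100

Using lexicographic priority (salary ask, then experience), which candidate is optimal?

First minimize salary ask: best is 100, kept {D2, D5, D6, D7}.
Then maximize experience: best is 17, kept {D2}.

D2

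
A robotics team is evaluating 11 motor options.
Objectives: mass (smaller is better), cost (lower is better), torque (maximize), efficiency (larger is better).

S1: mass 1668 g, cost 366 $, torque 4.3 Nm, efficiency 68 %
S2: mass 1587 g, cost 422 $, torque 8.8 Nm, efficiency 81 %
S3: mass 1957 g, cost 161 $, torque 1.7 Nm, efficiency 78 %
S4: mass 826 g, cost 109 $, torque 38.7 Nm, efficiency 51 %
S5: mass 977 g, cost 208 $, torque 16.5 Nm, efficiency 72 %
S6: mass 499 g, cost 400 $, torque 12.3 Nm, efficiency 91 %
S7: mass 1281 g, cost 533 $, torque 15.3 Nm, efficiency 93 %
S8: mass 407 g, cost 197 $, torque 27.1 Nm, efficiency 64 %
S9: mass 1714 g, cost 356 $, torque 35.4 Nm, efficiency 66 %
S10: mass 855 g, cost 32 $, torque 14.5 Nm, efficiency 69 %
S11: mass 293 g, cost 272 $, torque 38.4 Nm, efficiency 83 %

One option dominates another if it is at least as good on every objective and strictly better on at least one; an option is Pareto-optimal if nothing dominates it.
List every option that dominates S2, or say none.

S6: mass 499≤1587, cost 400≤422, torque 12.3≥8.8, efficiency 91≥81 — dominates S2.
S11: mass 293≤1587, cost 272≤422, torque 38.4≥8.8, efficiency 83≥81 — dominates S2.
Others (S1, S3, S4, S5, S7, S8, S9, S10) are each worse than S2 on at least one objective.

S6, S11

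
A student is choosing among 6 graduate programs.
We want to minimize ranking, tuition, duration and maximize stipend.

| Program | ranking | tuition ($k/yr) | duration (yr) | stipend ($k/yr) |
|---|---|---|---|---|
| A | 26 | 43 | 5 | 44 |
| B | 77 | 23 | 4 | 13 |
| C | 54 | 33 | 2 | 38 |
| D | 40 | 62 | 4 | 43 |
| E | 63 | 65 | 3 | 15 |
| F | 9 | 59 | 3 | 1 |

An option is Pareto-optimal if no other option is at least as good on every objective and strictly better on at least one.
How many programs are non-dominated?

A: not dominated (best stipend).
B: not dominated (best tuition).
C: not dominated (best duration).
D: not dominated.
E: dominated by C (ranking 54≤63, tuition 33≤65, duration 2≤3, stipend 38≥15).
F: not dominated (best ranking).
Pareto-optimal: A, B, C, D, F → 5.

5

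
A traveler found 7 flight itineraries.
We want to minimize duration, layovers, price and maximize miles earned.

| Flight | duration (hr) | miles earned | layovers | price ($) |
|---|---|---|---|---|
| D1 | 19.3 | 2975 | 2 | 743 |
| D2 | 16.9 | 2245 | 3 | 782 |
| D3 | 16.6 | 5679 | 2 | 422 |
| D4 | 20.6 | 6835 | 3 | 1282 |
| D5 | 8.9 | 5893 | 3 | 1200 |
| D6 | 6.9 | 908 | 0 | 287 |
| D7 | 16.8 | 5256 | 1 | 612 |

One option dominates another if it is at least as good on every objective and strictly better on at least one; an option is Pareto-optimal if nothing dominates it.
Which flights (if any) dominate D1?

D3, D7

D3: duration 16.6≤19.3, miles earned 5679≥2975, layovers 2≤2, price 422≤743 — dominates D1.
D7: duration 16.8≤19.3, miles earned 5256≥2975, layovers 1≤2, price 612≤743 — dominates D1.
Others (D2, D4, D5, D6) are each worse than D1 on at least one objective.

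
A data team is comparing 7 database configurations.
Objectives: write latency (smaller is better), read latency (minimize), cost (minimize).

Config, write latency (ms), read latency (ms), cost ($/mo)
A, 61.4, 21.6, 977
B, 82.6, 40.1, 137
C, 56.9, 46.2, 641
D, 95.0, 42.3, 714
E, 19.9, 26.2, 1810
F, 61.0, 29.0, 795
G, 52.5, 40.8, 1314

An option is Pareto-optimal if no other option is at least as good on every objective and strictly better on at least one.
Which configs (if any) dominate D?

B: write latency 82.6≤95.0, read latency 40.1≤42.3, cost 137≤714 — dominates D.
Others (A, C, E, F, G) are each worse than D on at least one objective.

B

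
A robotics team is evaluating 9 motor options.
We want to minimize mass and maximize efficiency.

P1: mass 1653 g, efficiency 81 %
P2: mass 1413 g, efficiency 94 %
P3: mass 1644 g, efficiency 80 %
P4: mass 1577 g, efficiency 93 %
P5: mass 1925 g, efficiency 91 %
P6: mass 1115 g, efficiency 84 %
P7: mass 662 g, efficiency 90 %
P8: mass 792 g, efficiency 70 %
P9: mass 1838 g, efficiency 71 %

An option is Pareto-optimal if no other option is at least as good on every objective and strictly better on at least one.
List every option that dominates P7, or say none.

P1: worse on mass (1653 vs 662).
P2: worse on mass (1413 vs 662).
P3: worse on mass (1644 vs 662).
P4: worse on mass (1577 vs 662).
P5: worse on mass (1925 vs 662).
P6: worse on mass (1115 vs 662).
P8: worse on mass (792 vs 662).
P9: worse on mass (1838 vs 662).
No option dominates P7.

none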